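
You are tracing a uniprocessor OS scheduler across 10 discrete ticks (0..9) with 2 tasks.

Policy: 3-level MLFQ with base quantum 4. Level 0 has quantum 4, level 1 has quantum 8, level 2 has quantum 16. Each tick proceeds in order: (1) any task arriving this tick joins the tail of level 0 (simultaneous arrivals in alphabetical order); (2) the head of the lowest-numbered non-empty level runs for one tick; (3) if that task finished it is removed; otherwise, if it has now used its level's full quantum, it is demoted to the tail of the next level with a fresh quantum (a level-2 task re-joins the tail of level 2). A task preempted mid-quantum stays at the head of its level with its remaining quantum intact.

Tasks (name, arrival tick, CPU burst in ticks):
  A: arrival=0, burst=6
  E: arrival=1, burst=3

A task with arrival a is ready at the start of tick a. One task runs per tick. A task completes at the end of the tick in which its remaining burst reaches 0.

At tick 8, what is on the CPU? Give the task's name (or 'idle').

t=0: L0/L1/L2 = A/-/- → run A
t=1: L0/L1/L2 = AE/-/- → run A
t=2: L0/L1/L2 = AE/-/- → run A
t=3: L0/L1/L2 = AE/-/- → run A
t=4: L0/L1/L2 = E/A/- → run E
t=5: L0/L1/L2 = E/A/- → run E
t=6: L0/L1/L2 = E/A/- → run E
t=7: L0/L1/L2 = -/A/- → run A
t=8: L0/L1/L2 = -/A/- → run A
t=9: (idle)

running at tick 8 = A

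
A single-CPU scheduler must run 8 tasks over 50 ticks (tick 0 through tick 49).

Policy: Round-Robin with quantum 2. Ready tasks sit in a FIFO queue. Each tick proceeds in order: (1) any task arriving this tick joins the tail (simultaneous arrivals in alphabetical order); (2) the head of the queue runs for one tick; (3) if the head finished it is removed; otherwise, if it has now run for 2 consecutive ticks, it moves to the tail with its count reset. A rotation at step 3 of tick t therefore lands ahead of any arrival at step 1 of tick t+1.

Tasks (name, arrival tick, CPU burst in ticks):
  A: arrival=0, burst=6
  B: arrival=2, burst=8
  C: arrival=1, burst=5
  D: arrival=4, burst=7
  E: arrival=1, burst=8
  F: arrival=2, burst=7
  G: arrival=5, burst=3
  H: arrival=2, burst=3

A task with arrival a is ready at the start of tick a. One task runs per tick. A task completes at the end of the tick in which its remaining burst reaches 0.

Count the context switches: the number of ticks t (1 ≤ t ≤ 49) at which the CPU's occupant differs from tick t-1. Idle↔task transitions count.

context switches = 26

t=0: queue=[A] q_used=0 → run A
t=1: queue=[A,C,E] q_used=1 → run A
t=2: queue=[C,E,A,B,F,H] q_used=0 → run C
t=3: queue=[C,E,A,B,F,H] q_used=1 → run C
t=4: queue=[E,A,B,F,H,C,D] q_used=0 → run E
t=5: queue=[E,A,B,F,H,C,D,G] q_used=1 → run E
t=6: queue=[A,B,F,H,C,D,G,E] q_used=0 → run A
t=7: queue=[A,B,F,H,C,D,G,E] q_used=1 → run A
t=8: queue=[B,F,H,C,D,G,E,A] q_used=0 → run B
t=9: queue=[B,F,H,C,D,G,E,A] q_used=1 → run B
t=10: queue=[F,H,C,D,G,E,A,B] q_used=0 → run F
t=11: queue=[F,H,C,D,G,E,A,B] q_used=1 → run F
t=12: queue=[H,C,D,G,E,A,B,F] q_used=0 → run H
t=13: queue=[H,C,D,G,E,A,B,F] q_used=1 → run H
t=14: queue=[C,D,G,E,A,B,F,H] q_used=0 → run C
t=15: queue=[C,D,G,E,A,B,F,H] q_used=1 → run C
t=16: queue=[D,G,E,A,B,F,H,C] q_used=0 → run D
t=17: queue=[D,G,E,A,B,F,H,C] q_used=1 → run D
t=18: queue=[G,E,A,B,F,H,C,D] q_used=0 → run G
t=19: queue=[G,E,A,B,F,H,C,D] q_used=1 → run G
t=20: queue=[E,A,B,F,H,C,D,G] q_used=0 → run E
t=21: queue=[E,A,B,F,H,C,D,G] q_used=1 → run E
t=22: queue=[A,B,F,H,C,D,G,E] q_used=0 → run A
t=23: queue=[A,B,F,H,C,D,G,E] q_used=1 → run A
t=24: queue=[B,F,H,C,D,G,E] q_used=0 → run B
t=25: queue=[B,F,H,C,D,G,E] q_used=1 → run B
t=26: queue=[F,H,C,D,G,E,B] q_used=0 → run F
t=27: queue=[F,H,C,D,G,E,B] q_used=1 → run F
t=28: queue=[H,C,D,G,E,B,F] q_used=0 → run H
t=29: queue=[C,D,G,E,B,F] q_used=0 → run C
t=30: queue=[D,G,E,B,F] q_used=0 → run D
t=31: queue=[D,G,E,B,F] q_used=1 → run D
t=32: queue=[G,E,B,F,D] q_used=0 → run G
t=33: queue=[E,B,F,D] q_used=0 → run E
t=34: queue=[E,B,F,D] q_used=1 → run E
t=35: queue=[B,F,D,E] q_used=0 → run B
t=36: queue=[B,F,D,E] q_used=1 → run B
t=37: queue=[F,D,E,B] q_used=0 → run F
t=38: queue=[F,D,E,B] q_used=1 → run F
t=39: queue=[D,E,B,F] q_used=0 → run D
t=40: queue=[D,E,B,F] q_used=1 → run D
t=41: queue=[E,B,F,D] q_used=0 → run E
t=42: queue=[E,B,F,D] q_used=1 → run E
t=43: queue=[B,F,D] q_used=0 → run B
t=44: queue=[B,F,D] q_used=1 → run B
t=45: queue=[F,D] q_used=0 → run F
t=46: queue=[D] q_used=0 → run D
t=47: (idle)
t=48: (idle)
t=49: (idle)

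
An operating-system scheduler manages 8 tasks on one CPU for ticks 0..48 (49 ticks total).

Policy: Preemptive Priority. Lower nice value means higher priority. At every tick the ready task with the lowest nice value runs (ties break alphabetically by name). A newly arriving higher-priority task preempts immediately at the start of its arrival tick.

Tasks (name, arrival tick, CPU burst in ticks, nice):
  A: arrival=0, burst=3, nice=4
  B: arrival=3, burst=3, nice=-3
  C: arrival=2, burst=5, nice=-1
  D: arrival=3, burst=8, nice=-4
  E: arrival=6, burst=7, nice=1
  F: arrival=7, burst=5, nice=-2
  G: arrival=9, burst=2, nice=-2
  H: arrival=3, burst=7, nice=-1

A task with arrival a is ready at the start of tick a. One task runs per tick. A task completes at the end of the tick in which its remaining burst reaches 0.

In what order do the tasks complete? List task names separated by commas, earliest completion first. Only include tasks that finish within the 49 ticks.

t=0: ready={A} → run A
t=1: ready={A} → run A
t=2: ready={A,C} → run C
t=3: ready={A,B,C,D,H} → run D
t=4: ready={A,B,C,D,H} → run D
t=5: ready={A,B,C,D,H} → run D
t=6: ready={A,B,C,D,E,H} → run D
t=7: ready={A,B,C,D,E,F,H} → run D
t=8: ready={A,B,C,D,E,F,H} → run D
t=9: ready={A,B,C,D,E,F,G,H} → run D
t=10: ready={A,B,C,D,E,F,G,H} → run D
t=11: ready={A,B,C,E,F,G,H} → run B
t=12: ready={A,B,C,E,F,G,H} → run B
t=13: ready={A,B,C,E,F,G,H} → run B
t=14: ready={A,C,E,F,G,H} → run F
t=15: ready={A,C,E,F,G,H} → run F
t=16: ready={A,C,E,F,G,H} → run F
t=17: ready={A,C,E,F,G,H} → run F
t=18: ready={A,C,E,F,G,H} → run F
t=19: ready={A,C,E,G,H} → run G
t=20: ready={A,C,E,G,H} → run G
t=21: ready={A,C,E,H} → run C
t=22: ready={A,C,E,H} → run C
t=23: ready={A,C,E,H} → run C
t=24: ready={A,C,E,H} → run C
t=25: ready={A,E,H} → run H
t=26: ready={A,E,H} → run H
t=27: ready={A,E,H} → run H
t=28: ready={A,E,H} → run H
t=29: ready={A,E,H} → run H
t=30: ready={A,E,H} → run H
t=31: ready={A,E,H} → run H
t=32: ready={A,E} → run E
t=33: ready={A,E} → run E
t=34: ready={A,E} → run E
t=35: ready={A,E} → run E
t=36: ready={A,E} → run E
t=37: ready={A,E} → run E
t=38: ready={A,E} → run E
t=39: ready={A} → run A
t=40: (idle)
t=41: (idle)
t=42: (idle)
t=43: (idle)
t=44: (idle)
t=45: (idle)
t=46: (idle)
t=47: (idle)
t=48: (idle)

completion order = D, B, F, G, C, H, E, A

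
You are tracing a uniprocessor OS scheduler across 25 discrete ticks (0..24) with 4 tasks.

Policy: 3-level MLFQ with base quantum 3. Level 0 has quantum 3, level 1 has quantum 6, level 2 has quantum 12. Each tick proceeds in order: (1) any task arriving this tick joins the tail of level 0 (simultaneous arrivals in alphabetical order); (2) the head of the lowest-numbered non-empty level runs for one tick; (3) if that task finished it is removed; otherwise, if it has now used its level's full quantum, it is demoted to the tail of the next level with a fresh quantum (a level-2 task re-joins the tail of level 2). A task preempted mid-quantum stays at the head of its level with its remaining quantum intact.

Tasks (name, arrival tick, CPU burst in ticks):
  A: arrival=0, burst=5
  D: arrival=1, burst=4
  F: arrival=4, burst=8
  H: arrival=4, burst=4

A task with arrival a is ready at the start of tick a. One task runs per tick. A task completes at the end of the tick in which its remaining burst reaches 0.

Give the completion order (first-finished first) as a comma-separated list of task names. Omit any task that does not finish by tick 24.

completion order = A, D, F, H

t=0: L0/L1/L2 = A/-/- → run A
t=1: L0/L1/L2 = AD/-/- → run A
t=2: L0/L1/L2 = AD/-/- → run A
t=3: L0/L1/L2 = D/A/- → run D
t=4: L0/L1/L2 = DFH/A/- → run D
t=5: L0/L1/L2 = DFH/A/- → run D
t=6: L0/L1/L2 = FH/AD/- → run F
t=7: L0/L1/L2 = FH/AD/- → run F
t=8: L0/L1/L2 = FH/AD/- → run F
t=9: L0/L1/L2 = H/ADF/- → run H
t=10: L0/L1/L2 = H/ADF/- → run H
t=11: L0/L1/L2 = H/ADF/- → run H
t=12: L0/L1/L2 = -/ADFH/- → run A
t=13: L0/L1/L2 = -/ADFH/- → run A
t=14: L0/L1/L2 = -/DFH/- → run D
t=15: L0/L1/L2 = -/FH/- → run F
t=16: L0/L1/L2 = -/FH/- → run F
t=17: L0/L1/L2 = -/FH/- → run F
t=18: L0/L1/L2 = -/FH/- → run F
t=19: L0/L1/L2 = -/FH/- → run F
t=20: L0/L1/L2 = -/H/- → run H
t=21: (idle)
t=22: (idle)
t=23: (idle)
t=24: (idle)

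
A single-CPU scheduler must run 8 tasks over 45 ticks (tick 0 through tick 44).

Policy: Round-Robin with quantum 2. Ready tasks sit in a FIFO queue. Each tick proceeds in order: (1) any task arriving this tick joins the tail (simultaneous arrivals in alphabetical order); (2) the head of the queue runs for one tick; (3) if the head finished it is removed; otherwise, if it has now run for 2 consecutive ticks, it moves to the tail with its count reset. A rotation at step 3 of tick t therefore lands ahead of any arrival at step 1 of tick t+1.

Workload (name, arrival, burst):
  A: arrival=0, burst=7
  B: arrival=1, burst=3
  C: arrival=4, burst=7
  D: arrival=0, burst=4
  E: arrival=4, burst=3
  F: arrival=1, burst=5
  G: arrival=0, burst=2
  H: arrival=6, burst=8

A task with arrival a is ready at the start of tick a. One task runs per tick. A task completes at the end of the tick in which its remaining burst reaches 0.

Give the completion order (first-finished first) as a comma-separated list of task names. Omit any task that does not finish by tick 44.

t=0: queue=[A,D,G] q_used=0 → run A
t=1: queue=[A,D,G,B,F] q_used=1 → run A
t=2: queue=[D,G,B,F,A] q_used=0 → run D
t=3: queue=[D,G,B,F,A] q_used=1 → run D
t=4: queue=[G,B,F,A,D,C,E] q_used=0 → run G
t=5: queue=[G,B,F,A,D,C,E] q_used=1 → run G
t=6: queue=[B,F,A,D,C,E,H] q_used=0 → run B
t=7: queue=[B,F,A,D,C,E,H] q_used=1 → run B
t=8: queue=[F,A,D,C,E,H,B] q_used=0 → run F
t=9: queue=[F,A,D,C,E,H,B] q_used=1 → run F
t=10: queue=[A,D,C,E,H,B,F] q_used=0 → run A
t=11: queue=[A,D,C,E,H,B,F] q_used=1 → run A
t=12: queue=[D,C,E,H,B,F,A] q_used=0 → run D
t=13: queue=[D,C,E,H,B,F,A] q_used=1 → run D
t=14: queue=[C,E,H,B,F,A] q_used=0 → run C
t=15: queue=[C,E,H,B,F,A] q_used=1 → run C
t=16: queue=[E,H,B,F,A,C] q_used=0 → run E
t=17: queue=[E,H,B,F,A,C] q_used=1 → run E
t=18: queue=[H,B,F,A,C,E] q_used=0 → run H
t=19: queue=[H,B,F,A,C,E] q_used=1 → run H
t=20: queue=[B,F,A,C,E,H] q_used=0 → run B
t=21: queue=[F,A,C,E,H] q_used=0 → run F
t=22: queue=[F,A,C,E,H] q_used=1 → run F
t=23: queue=[A,C,E,H,F] q_used=0 → run A
t=24: queue=[A,C,E,H,F] q_used=1 → run A
t=25: queue=[C,E,H,F,A] q_used=0 → run C
t=26: queue=[C,E,H,F,A] q_used=1 → run C
t=27: queue=[E,H,F,A,C] q_used=0 → run E
t=28: queue=[H,F,A,C] q_used=0 → run H
t=29: queue=[H,F,A,C] q_used=1 → run H
t=30: queue=[F,A,C,H] q_used=0 → run F
t=31: queue=[A,C,H] q_used=0 → run A
t=32: queue=[C,H] q_used=0 → run C
t=33: queue=[C,H] q_used=1 → run C
t=34: queue=[H,C] q_used=0 → run H
t=35: queue=[H,C] q_used=1 → run H
t=36: queue=[C,H] q_used=0 → run C
t=37: queue=[H] q_used=0 → run H
t=38: queue=[H] q_used=1 → run H
t=39: (idle)
t=40: (idle)
t=41: (idle)
t=42: (idle)
t=43: (idle)
t=44: (idle)

completion order = G, D, B, E, F, A, C, H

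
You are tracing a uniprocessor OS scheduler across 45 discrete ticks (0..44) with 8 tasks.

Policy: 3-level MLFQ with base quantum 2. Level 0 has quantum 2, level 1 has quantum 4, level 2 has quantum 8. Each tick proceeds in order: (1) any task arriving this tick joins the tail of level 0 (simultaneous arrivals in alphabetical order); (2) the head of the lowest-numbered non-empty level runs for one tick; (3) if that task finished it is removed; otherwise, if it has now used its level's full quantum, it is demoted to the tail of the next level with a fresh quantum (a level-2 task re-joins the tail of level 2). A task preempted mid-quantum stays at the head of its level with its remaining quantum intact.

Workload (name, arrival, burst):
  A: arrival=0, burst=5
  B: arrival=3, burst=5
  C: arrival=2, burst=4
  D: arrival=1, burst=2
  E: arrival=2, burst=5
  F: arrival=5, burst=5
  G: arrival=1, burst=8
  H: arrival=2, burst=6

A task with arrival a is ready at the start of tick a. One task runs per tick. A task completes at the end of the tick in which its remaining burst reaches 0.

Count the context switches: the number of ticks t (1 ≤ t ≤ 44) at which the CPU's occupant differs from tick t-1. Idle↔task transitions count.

t=0: L0/L1/L2 = A/-/- → run A
t=1: L0/L1/L2 = ADG/-/- → run A
t=2: L0/L1/L2 = DGCEH/A/- → run D
t=3: L0/L1/L2 = DGCEHB/A/- → run D
t=4: L0/L1/L2 = GCEHB/A/- → run G
t=5: L0/L1/L2 = GCEHBF/A/- → run G
t=6: L0/L1/L2 = CEHBF/AG/- → run C
t=7: L0/L1/L2 = CEHBF/AG/- → run C
t=8: L0/L1/L2 = EHBF/AGC/- → run E
t=9: L0/L1/L2 = EHBF/AGC/- → run E
t=10: L0/L1/L2 = HBF/AGCE/- → run H
t=11: L0/L1/L2 = HBF/AGCE/- → run H
t=12: L0/L1/L2 = BF/AGCEH/- → run B
t=13: L0/L1/L2 = BF/AGCEH/- → run B
t=14: L0/L1/L2 = F/AGCEHB/- → run F
t=15: L0/L1/L2 = F/AGCEHB/- → run F
t=16: L0/L1/L2 = -/AGCEHBF/- → run A
t=17: L0/L1/L2 = -/AGCEHBF/- → run A
t=18: L0/L1/L2 = -/AGCEHBF/- → run A
t=19: L0/L1/L2 = -/GCEHBF/- → run G
t=20: L0/L1/L2 = -/GCEHBF/- → run G
t=21: L0/L1/L2 = -/GCEHBF/- → run G
t=22: L0/L1/L2 = -/GCEHBF/- → run G
t=23: L0/L1/L2 = -/CEHBF/G → run C
t=24: L0/L1/L2 = -/CEHBF/G → run C
t=25: L0/L1/L2 = -/EHBF/G → run E
t=26: L0/L1/L2 = -/EHBF/G → run E
t=27: L0/L1/L2 = -/EHBF/G → run E
t=28: L0/L1/L2 = -/HBF/G → run H
t=29: L0/L1/L2 = -/HBF/G → run H
t=30: L0/L1/L2 = -/HBF/G → run H
t=31: L0/L1/L2 = -/HBF/G → run H
t=32: L0/L1/L2 = -/BF/G → run B
t=33: L0/L1/L2 = -/BF/G → run B
t=34: L0/L1/L2 = -/BF/G → run B
t=35: L0/L1/L2 = -/F/G → run F
t=36: L0/L1/L2 = -/F/G → run F
t=37: L0/L1/L2 = -/F/G → run F
t=38: L0/L1/L2 = -/-/G → run G
t=39: L0/L1/L2 = -/-/G → run G
t=40: (idle)
t=41: (idle)
t=42: (idle)
t=43: (idle)
t=44: (idle)

context switches = 16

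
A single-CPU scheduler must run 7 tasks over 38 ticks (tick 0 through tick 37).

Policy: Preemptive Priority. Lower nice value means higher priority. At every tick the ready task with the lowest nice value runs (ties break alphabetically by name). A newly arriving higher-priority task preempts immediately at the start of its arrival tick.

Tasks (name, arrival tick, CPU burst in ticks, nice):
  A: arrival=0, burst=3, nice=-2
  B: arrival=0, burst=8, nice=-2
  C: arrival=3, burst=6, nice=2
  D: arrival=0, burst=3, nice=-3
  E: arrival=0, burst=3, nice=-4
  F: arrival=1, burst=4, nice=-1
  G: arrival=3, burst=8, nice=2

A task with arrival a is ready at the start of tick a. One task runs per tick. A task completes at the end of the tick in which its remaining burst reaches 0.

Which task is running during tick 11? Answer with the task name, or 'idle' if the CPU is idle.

running at tick 11 = B

t=0: ready={A,B,D,E} → run E
t=1: ready={A,B,D,E,F} → run E
t=2: ready={A,B,D,E,F} → run E
t=3: ready={A,B,C,D,F,G} → run D
t=4: ready={A,B,C,D,F,G} → run D
t=5: ready={A,B,C,D,F,G} → run D
t=6: ready={A,B,C,F,G} → run A
t=7: ready={A,B,C,F,G} → run A
t=8: ready={A,B,C,F,G} → run A
t=9: ready={B,C,F,G} → run B
t=10: ready={B,C,F,G} → run B
t=11: ready={B,C,F,G} → run B
t=12: ready={B,C,F,G} → run B
t=13: ready={B,C,F,G} → run B
t=14: ready={B,C,F,G} → run B
t=15: ready={B,C,F,G} → run B
t=16: ready={B,C,F,G} → run B
t=17: ready={C,F,G} → run F
t=18: ready={C,F,G} → run F
t=19: ready={C,F,G} → run F
t=20: ready={C,F,G} → run F
t=21: ready={C,G} → run C
t=22: ready={C,G} → run C
t=23: ready={C,G} → run C
t=24: ready={C,G} → run C
t=25: ready={C,G} → run C
t=26: ready={C,G} → run C
t=27: ready={G} → run G
t=28: ready={G} → run G
t=29: ready={G} → run G
t=30: ready={G} → run G
t=31: ready={G} → run G
t=32: ready={G} → run G
t=33: ready={G} → run G
t=34: ready={G} → run G
t=35: (idle)
t=36: (idle)
t=37: (idle)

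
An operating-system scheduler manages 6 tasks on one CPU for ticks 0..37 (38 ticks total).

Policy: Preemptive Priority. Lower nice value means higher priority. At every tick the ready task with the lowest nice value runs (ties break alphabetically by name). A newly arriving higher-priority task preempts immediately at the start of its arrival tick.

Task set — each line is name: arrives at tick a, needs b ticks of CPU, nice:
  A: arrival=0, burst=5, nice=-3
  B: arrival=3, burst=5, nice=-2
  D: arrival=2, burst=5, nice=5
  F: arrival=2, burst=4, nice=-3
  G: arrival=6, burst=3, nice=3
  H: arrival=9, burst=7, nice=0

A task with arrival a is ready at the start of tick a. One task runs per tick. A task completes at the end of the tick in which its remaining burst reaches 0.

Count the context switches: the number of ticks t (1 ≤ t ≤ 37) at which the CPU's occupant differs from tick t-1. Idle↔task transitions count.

t=0: ready={A} → run A
t=1: ready={A} → run A
t=2: ready={A,D,F} → run A
t=3: ready={A,B,D,F} → run A
t=4: ready={A,B,D,F} → run A
t=5: ready={B,D,F} → run F
t=6: ready={B,D,F,G} → run F
t=7: ready={B,D,F,G} → run F
t=8: ready={B,D,F,G} → run F
t=9: ready={B,D,G,H} → run B
t=10: ready={B,D,G,H} → run B
t=11: ready={B,D,G,H} → run B
t=12: ready={B,D,G,H} → run B
t=13: ready={B,D,G,H} → run B
t=14: ready={D,G,H} → run H
t=15: ready={D,G,H} → run H
t=16: ready={D,G,H} → run H
t=17: ready={D,G,H} → run H
t=18: ready={D,G,H} → run H
t=19: ready={D,G,H} → run H
t=20: ready={D,G,H} → run H
t=21: ready={D,G} → run G
t=22: ready={D,G} → run G
t=23: ready={D,G} → run G
t=24: ready={D} → run D
t=25: ready={D} → run D
t=26: ready={D} → run D
t=27: ready={D} → run D
t=28: ready={D} → run D
t=29: (idle)
t=30: (idle)
t=31: (idle)
t=32: (idle)
t=33: (idle)
t=34: (idle)
t=35: (idle)
t=36: (idle)
t=37: (idle)

context switches = 6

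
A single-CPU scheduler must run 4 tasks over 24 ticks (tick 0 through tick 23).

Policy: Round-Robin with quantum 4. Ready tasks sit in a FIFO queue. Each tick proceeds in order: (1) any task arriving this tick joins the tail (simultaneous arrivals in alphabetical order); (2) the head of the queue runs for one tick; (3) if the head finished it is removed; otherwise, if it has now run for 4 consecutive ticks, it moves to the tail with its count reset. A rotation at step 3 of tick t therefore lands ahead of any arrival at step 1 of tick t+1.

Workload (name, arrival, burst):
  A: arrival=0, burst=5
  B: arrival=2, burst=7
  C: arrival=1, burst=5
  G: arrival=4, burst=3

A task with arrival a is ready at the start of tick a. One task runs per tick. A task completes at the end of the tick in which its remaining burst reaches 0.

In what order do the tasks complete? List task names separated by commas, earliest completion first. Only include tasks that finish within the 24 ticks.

completion order = A, G, C, B

t=0: queue=[A] q_used=0 → run A
t=1: queue=[A,C] q_used=1 → run A
t=2: queue=[A,C,B] q_used=2 → run A
t=3: queue=[A,C,B] q_used=3 → run A
t=4: queue=[C,B,A,G] q_used=0 → run C
t=5: queue=[C,B,A,G] q_used=1 → run C
t=6: queue=[C,B,A,G] q_used=2 → run C
t=7: queue=[C,B,A,G] q_used=3 → run C
t=8: queue=[B,A,G,C] q_used=0 → run B
t=9: queue=[B,A,G,C] q_used=1 → run B
t=10: queue=[B,A,G,C] q_used=2 → run B
t=11: queue=[B,A,G,C] q_used=3 → run B
t=12: queue=[A,G,C,B] q_used=0 → run A
t=13: queue=[G,C,B] q_used=0 → run G
t=14: queue=[G,C,B] q_used=1 → run G
t=15: queue=[G,C,B] q_used=2 → run G
t=16: queue=[C,B] q_used=0 → run C
t=17: queue=[B] q_used=0 → run B
t=18: queue=[B] q_used=1 → run B
t=19: queue=[B] q_used=2 → run B
t=20: (idle)
t=21: (idle)
t=22: (idle)
t=23: (idle)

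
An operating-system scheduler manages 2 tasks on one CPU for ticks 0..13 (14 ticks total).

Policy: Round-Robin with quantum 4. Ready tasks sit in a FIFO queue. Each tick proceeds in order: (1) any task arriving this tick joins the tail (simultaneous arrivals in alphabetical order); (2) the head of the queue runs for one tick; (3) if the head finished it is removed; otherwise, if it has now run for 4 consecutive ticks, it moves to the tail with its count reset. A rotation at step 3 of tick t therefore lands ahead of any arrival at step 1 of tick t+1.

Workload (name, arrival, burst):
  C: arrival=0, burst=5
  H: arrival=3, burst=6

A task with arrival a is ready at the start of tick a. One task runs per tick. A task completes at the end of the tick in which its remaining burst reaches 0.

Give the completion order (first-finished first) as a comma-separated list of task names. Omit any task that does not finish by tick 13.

t=0: queue=[C] q_used=0 → run C
t=1: queue=[C] q_used=1 → run C
t=2: queue=[C] q_used=2 → run C
t=3: queue=[C,H] q_used=3 → run C
t=4: queue=[H,C] q_used=0 → run H
t=5: queue=[H,C] q_used=1 → run H
t=6: queue=[H,C] q_used=2 → run H
t=7: queue=[H,C] q_used=3 → run H
t=8: queue=[C,H] q_used=0 → run C
t=9: queue=[H] q_used=0 → run H
t=10: queue=[H] q_used=1 → run H
t=11: (idle)
t=12: (idle)
t=13: (idle)

completion order = C, H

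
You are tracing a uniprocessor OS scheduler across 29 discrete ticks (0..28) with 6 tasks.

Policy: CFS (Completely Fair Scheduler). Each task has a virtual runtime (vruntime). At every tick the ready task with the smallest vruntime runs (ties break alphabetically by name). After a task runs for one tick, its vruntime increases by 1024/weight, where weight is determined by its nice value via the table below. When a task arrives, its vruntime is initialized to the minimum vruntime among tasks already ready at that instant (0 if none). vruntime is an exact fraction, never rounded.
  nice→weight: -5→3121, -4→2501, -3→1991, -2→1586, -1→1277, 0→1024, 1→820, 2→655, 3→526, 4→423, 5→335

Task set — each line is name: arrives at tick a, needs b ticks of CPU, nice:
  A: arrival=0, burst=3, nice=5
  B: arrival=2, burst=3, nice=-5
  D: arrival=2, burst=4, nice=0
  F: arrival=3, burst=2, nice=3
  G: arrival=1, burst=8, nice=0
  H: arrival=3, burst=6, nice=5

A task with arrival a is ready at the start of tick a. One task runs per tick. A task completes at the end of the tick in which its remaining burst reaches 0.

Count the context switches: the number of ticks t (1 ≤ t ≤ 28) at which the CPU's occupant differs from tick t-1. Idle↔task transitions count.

context switches = 20

t=0: vr[A=0] → run A
t=1: vr[A=1024/335 G=1024/335] → run A
t=2: vr[A=2048/335 B=1024/335 D=1024/335 G=1024/335] → run B
t=3: vr[A=2048/335 B=3538944/1045535 D=1024/335 F=1024/335 G=1024/335 H=1024/335] → run D
t=4: vr[A=2048/335 B=3538944/1045535 D=1359/335 F=1024/335 G=1024/335 H=1024/335] → run F
t=5: vr[A=2048/335 B=3538944/1045535 D=1359/335 F=440832/88105 G=1024/335 H=1024/335] → run G
t=6: vr[A=2048/335 B=3538944/1045535 D=1359/335 F=440832/88105 G=1359/335 H=1024/335] → run H
t=7: vr[A=2048/335 B=3538944/1045535 D=1359/335 F=440832/88105 G=1359/335 H=2048/335] → run B
t=8: vr[A=2048/335 B=3881984/1045535 D=1359/335 F=440832/88105 G=1359/335 H=2048/335] → run B
t=9: vr[A=2048/335 D=1359/335 F=440832/88105 G=1359/335 H=2048/335] → run D
t=10: vr[A=2048/335 D=1694/335 F=440832/88105 G=1359/335 H=2048/335] → run G
t=11: vr[A=2048/335 D=1694/335 F=440832/88105 G=1694/335 H=2048/335] → run F
t=12: vr[A=2048/335 D=1694/335 G=1694/335 H=2048/335] → run D
t=13: vr[A=2048/335 D=2029/335 G=1694/335 H=2048/335] → run G
t=14: vr[A=2048/335 D=2029/335 G=2029/335 H=2048/335] → run D
t=15: vr[A=2048/335 G=2029/335 H=2048/335] → run G
t=16: vr[A=2048/335 G=2364/335 H=2048/335] → run A
t=17: vr[G=2364/335 H=2048/335] → run H
t=18: vr[G=2364/335 H=3072/335] → run G
t=19: vr[G=2699/335 H=3072/335] → run G
t=20: vr[G=3034/335 H=3072/335] → run G
t=21: vr[G=3369/335 H=3072/335] → run H
t=22: vr[G=3369/335 H=4096/335] → run G
t=23: vr[H=4096/335] → run H
t=24: vr[H=1024/67] → run H
t=25: vr[H=6144/335] → run H
t=26: (idle)
t=27: (idle)
t=28: (idle)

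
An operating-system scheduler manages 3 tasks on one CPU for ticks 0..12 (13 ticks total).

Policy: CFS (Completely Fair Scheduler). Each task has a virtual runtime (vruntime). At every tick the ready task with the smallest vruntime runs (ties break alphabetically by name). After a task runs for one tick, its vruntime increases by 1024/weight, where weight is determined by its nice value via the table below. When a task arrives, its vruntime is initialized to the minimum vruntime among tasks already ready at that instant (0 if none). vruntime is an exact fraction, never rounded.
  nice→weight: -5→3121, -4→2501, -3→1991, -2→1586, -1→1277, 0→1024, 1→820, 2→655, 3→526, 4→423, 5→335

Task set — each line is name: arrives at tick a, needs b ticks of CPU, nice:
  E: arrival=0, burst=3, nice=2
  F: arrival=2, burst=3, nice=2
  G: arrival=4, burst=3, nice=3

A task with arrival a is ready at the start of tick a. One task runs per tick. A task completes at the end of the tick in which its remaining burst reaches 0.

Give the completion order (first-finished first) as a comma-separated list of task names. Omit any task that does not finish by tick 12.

completion order = E, F, G

t=0: vr[E=0] → run E
t=1: vr[E=1024/655] → run E
t=2: vr[E=2048/655 F=2048/655] → run E
t=3: vr[F=2048/655] → run F
t=4: vr[F=3072/655 G=3072/655] → run F
t=5: vr[F=4096/655 G=3072/655] → run G
t=6: vr[F=4096/655 G=1143296/172265] → run F
t=7: vr[G=1143296/172265] → run G
t=8: vr[G=1478656/172265] → run G
t=9: (idle)
t=10: (idle)
t=11: (idle)
t=12: (idle)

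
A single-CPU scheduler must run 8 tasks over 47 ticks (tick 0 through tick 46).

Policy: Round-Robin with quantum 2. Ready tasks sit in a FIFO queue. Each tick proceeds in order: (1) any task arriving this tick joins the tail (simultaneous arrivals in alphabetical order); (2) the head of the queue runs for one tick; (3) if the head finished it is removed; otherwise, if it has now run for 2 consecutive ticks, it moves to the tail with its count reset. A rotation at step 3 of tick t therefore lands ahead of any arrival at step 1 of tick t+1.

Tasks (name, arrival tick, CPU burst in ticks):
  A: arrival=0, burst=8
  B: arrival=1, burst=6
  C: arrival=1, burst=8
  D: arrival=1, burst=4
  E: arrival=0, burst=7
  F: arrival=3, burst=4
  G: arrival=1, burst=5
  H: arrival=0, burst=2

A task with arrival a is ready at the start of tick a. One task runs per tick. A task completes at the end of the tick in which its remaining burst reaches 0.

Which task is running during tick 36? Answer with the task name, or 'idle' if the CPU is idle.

t=0: queue=[A,E,H] q_used=0 → run A
t=1: queue=[A,E,H,B,C,D,G] q_used=1 → run A
t=2: queue=[E,H,B,C,D,G,A] q_used=0 → run E
t=3: queue=[E,H,B,C,D,G,A,F] q_used=1 → run E
t=4: queue=[H,B,C,D,G,A,F,E] q_used=0 → run H
t=5: queue=[H,B,C,D,G,A,F,E] q_used=1 → run H
t=6: queue=[B,C,D,G,A,F,E] q_used=0 → run B
t=7: queue=[B,C,D,G,A,F,E] q_used=1 → run B
t=8: queue=[C,D,G,A,F,E,B] q_used=0 → run C
t=9: queue=[C,D,G,A,F,E,B] q_used=1 → run C
t=10: queue=[D,G,A,F,E,B,C] q_used=0 → run D
t=11: queue=[D,G,A,F,E,B,C] q_used=1 → run D
t=12: queue=[G,A,F,E,B,C,D] q_used=0 → run G
t=13: queue=[G,A,F,E,B,C,D] q_used=1 → run G
t=14: queue=[A,F,E,B,C,D,G] q_used=0 → run A
t=15: queue=[A,F,E,B,C,D,G] q_used=1 → run A
t=16: queue=[F,E,B,C,D,G,A] q_used=0 → run F
t=17: queue=[F,E,B,C,D,G,A] q_used=1 → run F
t=18: queue=[E,B,C,D,G,A,F] q_used=0 → run E
t=19: queue=[E,B,C,D,G,A,F] q_used=1 → run E
t=20: queue=[B,C,D,G,A,F,E] q_used=0 → run B
t=21: queue=[B,C,D,G,A,F,E] q_used=1 → run B
t=22: queue=[C,D,G,A,F,E,B] q_used=0 → run C
t=23: queue=[C,D,G,A,F,E,B] q_used=1 → run C
t=24: queue=[D,G,A,F,E,B,C] q_used=0 → run D
t=25: queue=[D,G,A,F,E,B,C] q_used=1 → run D
t=26: queue=[G,A,F,E,B,C] q_used=0 → run G
t=27: queue=[G,A,F,E,B,C] q_used=1 → run G
t=28: queue=[A,F,E,B,C,G] q_used=0 → run A
t=29: queue=[A,F,E,B,C,G] q_used=1 → run A
t=30: queue=[F,E,B,C,G,A] q_used=0 → run F
t=31: queue=[F,E,B,C,G,A] q_used=1 → run F
t=32: queue=[E,B,C,G,A] q_used=0 → run E
t=33: queue=[E,B,C,G,A] q_used=1 → run E
t=34: queue=[B,C,G,A,E] q_used=0 → run B
t=35: queue=[B,C,G,A,E] q_used=1 → run B
t=36: queue=[C,G,A,E] q_used=0 → run C
t=37: queue=[C,G,A,E] q_used=1 → run C
t=38: queue=[G,A,E,C] q_used=0 → run G
t=39: queue=[A,E,C] q_used=0 → run A
t=40: queue=[A,E,C] q_used=1 → run A
t=41: queue=[E,C] q_used=0 → run E
t=42: queue=[C] q_used=0 → run C
t=43: queue=[C] q_used=1 → run C
t=44: (idle)
t=45: (idle)
t=46: (idle)

running at tick 36 = C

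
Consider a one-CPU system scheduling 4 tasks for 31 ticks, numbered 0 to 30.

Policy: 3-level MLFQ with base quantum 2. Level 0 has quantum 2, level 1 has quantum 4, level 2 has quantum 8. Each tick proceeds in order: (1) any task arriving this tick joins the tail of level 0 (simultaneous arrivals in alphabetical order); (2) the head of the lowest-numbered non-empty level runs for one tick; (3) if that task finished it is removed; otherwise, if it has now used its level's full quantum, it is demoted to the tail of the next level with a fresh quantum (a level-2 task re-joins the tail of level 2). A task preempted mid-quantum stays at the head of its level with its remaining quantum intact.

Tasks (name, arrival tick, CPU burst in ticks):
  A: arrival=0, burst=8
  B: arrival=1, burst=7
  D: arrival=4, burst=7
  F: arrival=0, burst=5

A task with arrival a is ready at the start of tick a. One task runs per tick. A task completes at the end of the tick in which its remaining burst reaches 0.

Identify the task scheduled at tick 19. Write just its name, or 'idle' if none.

t=0: L0/L1/L2 = AF/-/- → run A
t=1: L0/L1/L2 = AFB/-/- → run A
t=2: L0/L1/L2 = FB/A/- → run F
t=3: L0/L1/L2 = FB/A/- → run F
t=4: L0/L1/L2 = BD/AF/- → run B
t=5: L0/L1/L2 = BD/AF/- → run B
t=6: L0/L1/L2 = D/AFB/- → run D
t=7: L0/L1/L2 = D/AFB/- → run D
t=8: L0/L1/L2 = -/AFBD/- → run A
t=9: L0/L1/L2 = -/AFBD/- → run A
t=10: L0/L1/L2 = -/AFBD/- → run A
t=11: L0/L1/L2 = -/AFBD/- → run A
t=12: L0/L1/L2 = -/FBD/A → run F
t=13: L0/L1/L2 = -/FBD/A → run F
t=14: L0/L1/L2 = -/FBD/A → run F
t=15: L0/L1/L2 = -/BD/A → run B
t=16: L0/L1/L2 = -/BD/A → run B
t=17: L0/L1/L2 = -/BD/A → run B
t=18: L0/L1/L2 = -/BD/A → run B
t=19: L0/L1/L2 = -/D/AB → run D
t=20: L0/L1/L2 = -/D/AB → run D
t=21: L0/L1/L2 = -/D/AB → run D
t=22: L0/L1/L2 = -/D/AB → run D
t=23: L0/L1/L2 = -/-/ABD → run A
t=24: L0/L1/L2 = -/-/ABD → run A
t=25: L0/L1/L2 = -/-/BD → run B
t=26: L0/L1/L2 = -/-/D → run D
t=27: (idle)
t=28: (idle)
t=29: (idle)
t=30: (idle)

running at tick 19 = D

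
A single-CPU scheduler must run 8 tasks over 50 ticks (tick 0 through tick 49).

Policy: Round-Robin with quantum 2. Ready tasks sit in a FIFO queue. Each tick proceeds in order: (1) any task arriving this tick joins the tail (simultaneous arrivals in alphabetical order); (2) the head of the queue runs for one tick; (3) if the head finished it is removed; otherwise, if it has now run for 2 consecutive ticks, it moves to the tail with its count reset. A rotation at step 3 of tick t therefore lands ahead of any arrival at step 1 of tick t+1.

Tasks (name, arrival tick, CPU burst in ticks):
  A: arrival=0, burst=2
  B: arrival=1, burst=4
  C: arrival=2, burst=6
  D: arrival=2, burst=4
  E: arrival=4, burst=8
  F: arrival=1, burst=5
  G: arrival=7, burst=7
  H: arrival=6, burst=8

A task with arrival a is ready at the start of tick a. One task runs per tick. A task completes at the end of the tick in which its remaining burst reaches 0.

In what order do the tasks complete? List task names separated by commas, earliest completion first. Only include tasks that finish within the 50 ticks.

t=0: queue=[A] q_used=0 → run A
t=1: queue=[A,B,F] q_used=1 → run A
t=2: queue=[B,F,C,D] q_used=0 → run B
t=3: queue=[B,F,C,D] q_used=1 → run B
t=4: queue=[F,C,D,B,E] q_used=0 → run F
t=5: queue=[F,C,D,B,E] q_used=1 → run F
t=6: queue=[C,D,B,E,F,H] q_used=0 → run C
t=7: queue=[C,D,B,E,F,H,G] q_used=1 → run C
t=8: queue=[D,B,E,F,H,G,C] q_used=0 → run D
t=9: queue=[D,B,E,F,H,G,C] q_used=1 → run D
t=10: queue=[B,E,F,H,G,C,D] q_used=0 → run B
t=11: queue=[B,E,F,H,G,C,D] q_used=1 → run B
t=12: queue=[E,F,H,G,C,D] q_used=0 → run E
t=13: queue=[E,F,H,G,C,D] q_used=1 → run E
t=14: queue=[F,H,G,C,D,E] q_used=0 → run F
t=15: queue=[F,H,G,C,D,E] q_used=1 → run F
t=16: queue=[H,G,C,D,E,F] q_used=0 → run H
t=17: queue=[H,G,C,D,E,F] q_used=1 → run H
t=18: queue=[G,C,D,E,F,H] q_used=0 → run G
t=19: queue=[G,C,D,E,F,H] q_used=1 → run G
t=20: queue=[C,D,E,F,H,G] q_used=0 → run C
t=21: queue=[C,D,E,F,H,G] q_used=1 → run C
t=22: queue=[D,E,F,H,G,C] q_used=0 → run D
t=23: queue=[D,E,F,H,G,C] q_used=1 → run D
t=24: queue=[E,F,H,G,C] q_used=0 → run E
t=25: queue=[E,F,H,G,C] q_used=1 → run E
t=26: queue=[F,H,G,C,E] q_used=0 → run F
t=27: queue=[H,G,C,E] q_used=0 → run H
t=28: queue=[H,G,C,E] q_used=1 → run H
t=29: queue=[G,C,E,H] q_used=0 → run G
t=30: queue=[G,C,E,H] q_used=1 → run G
t=31: queue=[C,E,H,G] q_used=0 → run C
t=32: queue=[C,E,H,G] q_used=1 → run C
t=33: queue=[E,H,G] q_used=0 → run E
t=34: queue=[E,H,G] q_used=1 → run E
t=35: queue=[H,G,E] q_used=0 → run H
t=36: queue=[H,G,E] q_used=1 → run H
t=37: queue=[G,E,H] q_used=0 → run G
t=38: queue=[G,E,H] q_used=1 → run G
t=39: queue=[E,H,G] q_used=0 → run E
t=40: queue=[E,H,G] q_used=1 → run E
t=41: queue=[H,G] q_used=0 → run H
t=42: queue=[H,G] q_used=1 → run H
t=43: queue=[G] q_used=0 → run G
t=44: (idle)
t=45: (idle)
t=46: (idle)
t=47: (idle)
t=48: (idle)
t=49: (idle)

completion order = A, B, D, F, C, E, H, G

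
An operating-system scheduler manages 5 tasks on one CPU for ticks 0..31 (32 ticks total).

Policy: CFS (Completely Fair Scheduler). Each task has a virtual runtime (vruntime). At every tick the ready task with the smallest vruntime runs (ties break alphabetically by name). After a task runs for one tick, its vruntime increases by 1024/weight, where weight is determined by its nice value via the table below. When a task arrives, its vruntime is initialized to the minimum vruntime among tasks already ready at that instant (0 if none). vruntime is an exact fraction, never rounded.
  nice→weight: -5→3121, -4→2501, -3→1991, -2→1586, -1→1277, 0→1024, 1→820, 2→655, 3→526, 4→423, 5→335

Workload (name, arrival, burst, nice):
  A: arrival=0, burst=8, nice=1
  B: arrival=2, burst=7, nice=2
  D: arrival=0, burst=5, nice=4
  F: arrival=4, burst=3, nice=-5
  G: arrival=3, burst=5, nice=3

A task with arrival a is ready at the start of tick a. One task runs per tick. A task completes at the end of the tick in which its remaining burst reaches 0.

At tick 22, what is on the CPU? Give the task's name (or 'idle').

running at tick 22 = B

t=0: vr[A=0 D=0] → run A
t=1: vr[A=256/205 D=0] → run D
t=2: vr[A=256/205 B=256/205 D=1024/423] → run A
t=3: vr[A=512/205 B=256/205 D=1024/423 G=256/205] → run B
t=4: vr[A=512/205 B=15104/5371 D=1024/423 F=256/205 G=256/205] → run F
t=5: vr[A=512/205 B=15104/5371 D=1024/423 F=1008896/639805 G=256/205] → run G
t=6: vr[A=512/205 B=15104/5371 D=1024/423 F=1008896/639805 G=172288/53915] → run F
t=7: vr[A=512/205 B=15104/5371 D=1024/423 F=1218816/639805 G=172288/53915] → run F
t=8: vr[A=512/205 B=15104/5371 D=1024/423 G=172288/53915] → run D
t=9: vr[A=512/205 B=15104/5371 D=2048/423 G=172288/53915] → run A
t=10: vr[A=768/205 B=15104/5371 D=2048/423 G=172288/53915] → run B
t=11: vr[A=768/205 B=117504/26855 D=2048/423 G=172288/53915] → run G
t=12: vr[A=768/205 B=117504/26855 D=2048/423 G=277248/53915] → run A
t=13: vr[A=1024/205 B=117504/26855 D=2048/423 G=277248/53915] → run B
t=14: vr[A=1024/205 B=159488/26855 D=2048/423 G=277248/53915] → run D
t=15: vr[A=1024/205 B=159488/26855 D=1024/141 G=277248/53915] → run A
t=16: vr[A=256/41 B=159488/26855 D=1024/141 G=277248/53915] → run G
t=17: vr[A=256/41 B=159488/26855 D=1024/141 G=382208/53915] → run B
t=18: vr[A=256/41 B=201472/26855 D=1024/141 G=382208/53915] → run A
t=19: vr[A=1536/205 B=201472/26855 D=1024/141 G=382208/53915] → run G
t=20: vr[A=1536/205 B=201472/26855 D=1024/141 G=487168/53915] → run D
t=21: vr[A=1536/205 B=201472/26855 D=4096/423 G=487168/53915] → run A
t=22: vr[A=1792/205 B=201472/26855 D=4096/423 G=487168/53915] → run B
t=23: vr[A=1792/205 B=243456/26855 D=4096/423 G=487168/53915] → run A
t=24: vr[B=243456/26855 D=4096/423 G=487168/53915] → run G
t=25: vr[B=243456/26855 D=4096/423] → run B
t=26: vr[B=57088/5371 D=4096/423] → run D
t=27: vr[B=57088/5371] → run B
t=28: (idle)
t=29: (idle)
t=30: (idle)
t=31: (idle)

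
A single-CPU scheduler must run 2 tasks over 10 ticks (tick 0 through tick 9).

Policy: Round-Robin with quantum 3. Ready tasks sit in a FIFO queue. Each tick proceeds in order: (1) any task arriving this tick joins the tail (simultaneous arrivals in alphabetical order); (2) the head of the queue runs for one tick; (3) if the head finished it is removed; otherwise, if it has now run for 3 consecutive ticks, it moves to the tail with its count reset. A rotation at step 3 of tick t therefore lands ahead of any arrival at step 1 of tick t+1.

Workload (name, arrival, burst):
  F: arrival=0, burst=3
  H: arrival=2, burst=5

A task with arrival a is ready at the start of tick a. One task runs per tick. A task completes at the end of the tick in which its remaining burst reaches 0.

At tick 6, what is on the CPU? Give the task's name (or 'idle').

running at tick 6 = H

t=0: queue=[F] q_used=0 → run F
t=1: queue=[F] q_used=1 → run F
t=2: queue=[F,H] q_used=2 → run F
t=3: queue=[H] q_used=0 → run H
t=4: queue=[H] q_used=1 → run H
t=5: queue=[H] q_used=2 → run H
t=6: queue=[H] q_used=0 → run H
t=7: queue=[H] q_used=1 → run H
t=8: (idle)
t=9: (idle)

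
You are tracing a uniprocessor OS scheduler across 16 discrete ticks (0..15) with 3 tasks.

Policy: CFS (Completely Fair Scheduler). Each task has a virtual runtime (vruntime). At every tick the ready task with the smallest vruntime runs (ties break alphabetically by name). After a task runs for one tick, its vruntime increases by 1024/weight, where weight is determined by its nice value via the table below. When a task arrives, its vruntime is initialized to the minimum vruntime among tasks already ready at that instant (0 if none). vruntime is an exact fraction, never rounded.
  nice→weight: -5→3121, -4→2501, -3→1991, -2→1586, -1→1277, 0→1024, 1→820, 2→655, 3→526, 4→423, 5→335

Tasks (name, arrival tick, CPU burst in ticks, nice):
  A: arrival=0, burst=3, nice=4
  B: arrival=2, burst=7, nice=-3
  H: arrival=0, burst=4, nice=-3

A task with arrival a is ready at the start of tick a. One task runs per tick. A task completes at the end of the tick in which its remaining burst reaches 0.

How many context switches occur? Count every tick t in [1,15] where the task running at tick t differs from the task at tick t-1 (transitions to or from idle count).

t=0: vr[A=0 H=0] → run A
t=1: vr[A=1024/423 H=0] → run H
t=2: vr[A=1024/423 B=1024/1991 H=1024/1991] → run B
t=3: vr[A=1024/423 B=2048/1991 H=1024/1991] → run H
t=4: vr[A=1024/423 B=2048/1991 H=2048/1991] → run B
t=5: vr[A=1024/423 B=3072/1991 H=2048/1991] → run H
t=6: vr[A=1024/423 B=3072/1991 H=3072/1991] → run B
t=7: vr[A=1024/423 B=4096/1991 H=3072/1991] → run H
t=8: vr[A=1024/423 B=4096/1991] → run B
t=9: vr[A=1024/423 B=5120/1991] → run A
t=10: vr[A=2048/423 B=5120/1991] → run B
t=11: vr[A=2048/423 B=6144/1991] → run B
t=12: vr[A=2048/423 B=7168/1991] → run B
t=13: vr[A=2048/423] → run A
t=14: (idle)
t=15: (idle)

context switches = 12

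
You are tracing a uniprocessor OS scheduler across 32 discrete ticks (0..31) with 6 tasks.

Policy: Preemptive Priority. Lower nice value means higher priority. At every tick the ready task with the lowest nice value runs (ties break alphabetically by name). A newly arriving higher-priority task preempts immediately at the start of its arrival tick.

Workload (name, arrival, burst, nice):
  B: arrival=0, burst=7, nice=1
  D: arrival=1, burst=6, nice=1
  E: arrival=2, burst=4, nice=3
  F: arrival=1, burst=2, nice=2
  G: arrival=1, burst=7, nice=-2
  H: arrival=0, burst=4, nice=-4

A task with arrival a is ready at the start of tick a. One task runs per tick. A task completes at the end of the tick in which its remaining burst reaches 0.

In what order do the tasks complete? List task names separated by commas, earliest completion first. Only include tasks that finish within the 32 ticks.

t=0: ready={B,H} → run H
t=1: ready={B,D,F,G,H} → run H
t=2: ready={B,D,E,F,G,H} → run H
t=3: ready={B,D,E,F,G,H} → run H
t=4: ready={B,D,E,F,G} → run G
t=5: ready={B,D,E,F,G} → run G
t=6: ready={B,D,E,F,G} → run G
t=7: ready={B,D,E,F,G} → run G
t=8: ready={B,D,E,F,G} → run G
t=9: ready={B,D,E,F,G} → run G
t=10: ready={B,D,E,F,G} → run G
t=11: ready={B,D,E,F} → run B
t=12: ready={B,D,E,F} → run B
t=13: ready={B,D,E,F} → run B
t=14: ready={B,D,E,F} → run B
t=15: ready={B,D,E,F} → run B
t=16: ready={B,D,E,F} → run B
t=17: ready={B,D,E,F} → run B
t=18: ready={D,E,F} → run D
t=19: ready={D,E,F} → run D
t=20: ready={D,E,F} → run D
t=21: ready={D,E,F} → run D
t=22: ready={D,E,F} → run D
t=23: ready={D,E,F} → run D
t=24: ready={E,F} → run F
t=25: ready={E,F} → run F
t=26: ready={E} → run E
t=27: ready={E} → run E
t=28: ready={E} → run E
t=29: ready={E} → run E
t=30: (idle)
t=31: (idle)

completion order = H, G, B, D, F, E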